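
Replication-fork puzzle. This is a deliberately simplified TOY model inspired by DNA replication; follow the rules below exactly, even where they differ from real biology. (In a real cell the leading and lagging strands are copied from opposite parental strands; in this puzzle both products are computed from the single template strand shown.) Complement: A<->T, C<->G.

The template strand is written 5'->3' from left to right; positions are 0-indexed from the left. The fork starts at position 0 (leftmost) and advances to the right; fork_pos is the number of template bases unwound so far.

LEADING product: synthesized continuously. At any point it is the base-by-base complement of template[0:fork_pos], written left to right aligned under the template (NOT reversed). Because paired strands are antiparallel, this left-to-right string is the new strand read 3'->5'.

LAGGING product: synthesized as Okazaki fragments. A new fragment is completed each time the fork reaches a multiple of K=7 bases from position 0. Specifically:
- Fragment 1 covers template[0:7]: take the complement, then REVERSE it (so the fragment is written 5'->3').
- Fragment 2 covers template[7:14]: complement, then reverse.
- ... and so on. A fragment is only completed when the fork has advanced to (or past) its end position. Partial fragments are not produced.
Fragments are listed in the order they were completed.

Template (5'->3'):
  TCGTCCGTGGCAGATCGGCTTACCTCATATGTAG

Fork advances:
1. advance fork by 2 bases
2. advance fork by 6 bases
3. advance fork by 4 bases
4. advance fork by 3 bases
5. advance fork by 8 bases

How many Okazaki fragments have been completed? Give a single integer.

Answer: 3

Derivation:
Step 1: advance 2 -> fork_pos = 0 + 2 = 2. Next multiple of 7 is 7 (not reached); still 0 fragment(s).
Step 2: advance 6 -> fork_pos = 2 + 6 = 8. Reached multiple(s) of 7: 7 -> fragment 1 completed (1 total).
Step 3: advance 4 -> fork_pos = 8 + 4 = 12. Next multiple of 7 is 14 (not reached); still 1 fragment(s).
Step 4: advance 3 -> fork_pos = 12 + 3 = 15. Reached multiple(s) of 7: 14 -> fragment 2 completed (2 total).
Step 5: advance 8 -> fork_pos = 15 + 8 = 23. Reached multiple(s) of 7: 21 -> fragment 3 completed (3 total).
Check: final fork_pos = 23; the multiples of 7 that are <= 23 are 7..21 -> 23 // 7 = 3 completed fragment(s).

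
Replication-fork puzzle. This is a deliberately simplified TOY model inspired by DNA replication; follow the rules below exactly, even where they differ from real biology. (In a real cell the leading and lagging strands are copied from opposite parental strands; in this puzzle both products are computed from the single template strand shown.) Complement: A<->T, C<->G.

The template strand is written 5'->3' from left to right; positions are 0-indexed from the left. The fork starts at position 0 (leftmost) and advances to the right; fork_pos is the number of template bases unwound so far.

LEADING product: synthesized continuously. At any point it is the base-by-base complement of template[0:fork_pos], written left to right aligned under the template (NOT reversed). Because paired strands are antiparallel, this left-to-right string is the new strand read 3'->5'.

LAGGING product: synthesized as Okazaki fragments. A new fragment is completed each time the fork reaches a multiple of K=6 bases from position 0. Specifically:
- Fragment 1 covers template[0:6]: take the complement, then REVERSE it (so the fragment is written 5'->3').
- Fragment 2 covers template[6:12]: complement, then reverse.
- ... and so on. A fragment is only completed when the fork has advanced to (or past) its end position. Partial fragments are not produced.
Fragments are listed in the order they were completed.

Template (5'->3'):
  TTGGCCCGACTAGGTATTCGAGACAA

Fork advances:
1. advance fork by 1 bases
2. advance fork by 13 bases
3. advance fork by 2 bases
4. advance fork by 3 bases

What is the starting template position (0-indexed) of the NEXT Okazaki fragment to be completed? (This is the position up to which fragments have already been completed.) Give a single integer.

Answer: 18

Derivation:
Step 1: advance 1 -> fork_pos = 0 + 1 = 1. Next multiple of 6 is 6 (not reached); still 0 fragment(s).
Step 2: advance 13 -> fork_pos = 1 + 13 = 14. Reached multiple(s) of 6: 6, 12 -> fragments 1-2 completed (2 total).
Step 3: advance 2 -> fork_pos = 14 + 2 = 16. Next multiple of 6 is 18 (not reached); still 2 fragment(s).
Step 4: advance 3 -> fork_pos = 16 + 3 = 19. Reached multiple(s) of 6: 18 -> fragment 3 completed (3 total).
3 fragment(s) completed, covering template[0:18] (3 x 6 = 18). The next fragment, fragment 4, covers template[18:24], so it starts at position 18.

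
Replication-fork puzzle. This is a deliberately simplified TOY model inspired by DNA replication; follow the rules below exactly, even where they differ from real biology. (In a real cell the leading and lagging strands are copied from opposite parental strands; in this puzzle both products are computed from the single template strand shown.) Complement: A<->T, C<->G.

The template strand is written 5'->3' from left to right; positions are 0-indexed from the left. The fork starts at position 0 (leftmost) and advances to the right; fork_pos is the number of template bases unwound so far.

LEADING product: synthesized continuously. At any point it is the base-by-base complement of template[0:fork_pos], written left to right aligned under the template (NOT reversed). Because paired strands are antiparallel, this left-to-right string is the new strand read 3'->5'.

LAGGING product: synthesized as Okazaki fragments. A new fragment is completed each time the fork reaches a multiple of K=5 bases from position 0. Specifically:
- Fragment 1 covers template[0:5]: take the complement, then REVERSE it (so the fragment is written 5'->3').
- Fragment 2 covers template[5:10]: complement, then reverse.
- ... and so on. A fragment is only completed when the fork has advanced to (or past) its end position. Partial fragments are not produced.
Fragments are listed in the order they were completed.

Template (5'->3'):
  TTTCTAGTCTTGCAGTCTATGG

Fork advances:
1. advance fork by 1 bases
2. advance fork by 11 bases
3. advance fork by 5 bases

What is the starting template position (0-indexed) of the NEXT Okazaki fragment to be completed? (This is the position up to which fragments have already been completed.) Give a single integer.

Step 1: advance 1 -> fork_pos = 0 + 1 = 1. Next multiple of 5 is 5 (not reached); still 0 fragment(s).
Step 2: advance 11 -> fork_pos = 1 + 11 = 12. Reached multiple(s) of 5: 5, 10 -> fragments 1-2 completed (2 total).
Step 3: advance 5 -> fork_pos = 12 + 5 = 17. Reached multiple(s) of 5: 15 -> fragment 3 completed (3 total).
3 fragment(s) completed, covering template[0:15] (3 x 5 = 15). The next fragment, fragment 4, covers template[15:20], so it starts at position 15.

Answer: 15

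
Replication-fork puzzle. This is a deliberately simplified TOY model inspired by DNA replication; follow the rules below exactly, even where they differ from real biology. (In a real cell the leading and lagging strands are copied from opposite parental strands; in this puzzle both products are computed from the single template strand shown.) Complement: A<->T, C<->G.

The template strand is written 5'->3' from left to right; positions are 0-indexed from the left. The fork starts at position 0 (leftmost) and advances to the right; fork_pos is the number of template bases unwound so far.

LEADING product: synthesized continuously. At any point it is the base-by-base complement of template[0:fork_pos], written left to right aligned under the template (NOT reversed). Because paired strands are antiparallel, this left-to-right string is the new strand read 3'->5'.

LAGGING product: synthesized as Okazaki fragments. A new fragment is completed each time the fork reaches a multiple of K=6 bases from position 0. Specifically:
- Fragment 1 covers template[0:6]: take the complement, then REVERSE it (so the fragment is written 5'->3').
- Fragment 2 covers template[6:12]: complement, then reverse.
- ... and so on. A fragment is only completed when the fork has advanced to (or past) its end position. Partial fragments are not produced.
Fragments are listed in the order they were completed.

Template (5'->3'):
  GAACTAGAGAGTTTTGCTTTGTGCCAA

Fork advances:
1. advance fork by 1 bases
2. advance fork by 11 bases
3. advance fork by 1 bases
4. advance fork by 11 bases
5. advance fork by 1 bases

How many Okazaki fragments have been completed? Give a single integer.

Answer: 4

Derivation:
Step 1: advance 1 -> fork_pos = 0 + 1 = 1. Next multiple of 6 is 6 (not reached); still 0 fragment(s).
Step 2: advance 11 -> fork_pos = 1 + 11 = 12. Reached multiple(s) of 6: 6, 12 -> fragments 1-2 completed (2 total).
Step 3: advance 1 -> fork_pos = 12 + 1 = 13. Next multiple of 6 is 18 (not reached); still 2 fragment(s).
Step 4: advance 11 -> fork_pos = 13 + 11 = 24. Reached multiple(s) of 6: 18, 24 -> fragments 3-4 completed (4 total).
Step 5: advance 1 -> fork_pos = 24 + 1 = 25. Next multiple of 6 is 30 (not reached); still 4 fragment(s).
Check: final fork_pos = 25; the multiples of 6 that are <= 25 are 6..24 -> 25 // 6 = 4 completed fragment(s).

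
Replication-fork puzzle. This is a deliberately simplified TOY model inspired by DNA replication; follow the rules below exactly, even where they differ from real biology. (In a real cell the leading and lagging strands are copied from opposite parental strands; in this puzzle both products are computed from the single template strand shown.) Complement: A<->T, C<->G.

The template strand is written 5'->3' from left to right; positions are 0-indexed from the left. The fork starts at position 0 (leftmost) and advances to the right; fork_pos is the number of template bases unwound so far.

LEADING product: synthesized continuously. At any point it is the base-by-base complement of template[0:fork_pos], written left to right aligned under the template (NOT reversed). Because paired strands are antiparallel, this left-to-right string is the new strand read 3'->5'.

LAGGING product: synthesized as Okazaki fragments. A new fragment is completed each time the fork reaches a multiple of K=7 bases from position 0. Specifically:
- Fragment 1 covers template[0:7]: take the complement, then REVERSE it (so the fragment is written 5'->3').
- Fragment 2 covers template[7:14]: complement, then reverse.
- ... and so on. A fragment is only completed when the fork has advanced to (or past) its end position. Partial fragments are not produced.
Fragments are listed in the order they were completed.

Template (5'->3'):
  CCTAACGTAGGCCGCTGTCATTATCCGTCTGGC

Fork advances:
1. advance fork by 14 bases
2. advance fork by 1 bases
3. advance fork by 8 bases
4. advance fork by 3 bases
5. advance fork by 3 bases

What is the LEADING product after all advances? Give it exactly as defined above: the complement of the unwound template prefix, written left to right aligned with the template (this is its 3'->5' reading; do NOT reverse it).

Answer: GGATTGCATCCGGCGACAGTAATAGGCAG

Derivation:
Step 1: advance 14 -> fork_pos = 0 + 14 = 14.
Step 2: advance 1 -> fork_pos = 14 + 1 = 15.
Step 3: advance 8 -> fork_pos = 15 + 8 = 23.
Step 4: advance 3 -> fork_pos = 23 + 3 = 26.
Step 5: advance 3 -> fork_pos = 26 + 3 = 29.
Unwound prefix: template[0:29] = CCTAACGTAGGCCGCTGTCATTATCCGTC
Complement it base by base (A<->T, C<->G), keeping left-to-right order:
  [0:5] CCTAA -> GGATT
  [5:10] CGTAG -> GCATC
  [10:15] GCCGC -> CGGCG
  [15:20] TGTCA -> ACAGT
  [20:25] TTATC -> AATAG
  [25:29] CGTC -> GCAG
Concatenate: GGATTGCATCCGGCGACAGTAATAGGCAG (length 29; written aligned with the template, i.e. 3'->5').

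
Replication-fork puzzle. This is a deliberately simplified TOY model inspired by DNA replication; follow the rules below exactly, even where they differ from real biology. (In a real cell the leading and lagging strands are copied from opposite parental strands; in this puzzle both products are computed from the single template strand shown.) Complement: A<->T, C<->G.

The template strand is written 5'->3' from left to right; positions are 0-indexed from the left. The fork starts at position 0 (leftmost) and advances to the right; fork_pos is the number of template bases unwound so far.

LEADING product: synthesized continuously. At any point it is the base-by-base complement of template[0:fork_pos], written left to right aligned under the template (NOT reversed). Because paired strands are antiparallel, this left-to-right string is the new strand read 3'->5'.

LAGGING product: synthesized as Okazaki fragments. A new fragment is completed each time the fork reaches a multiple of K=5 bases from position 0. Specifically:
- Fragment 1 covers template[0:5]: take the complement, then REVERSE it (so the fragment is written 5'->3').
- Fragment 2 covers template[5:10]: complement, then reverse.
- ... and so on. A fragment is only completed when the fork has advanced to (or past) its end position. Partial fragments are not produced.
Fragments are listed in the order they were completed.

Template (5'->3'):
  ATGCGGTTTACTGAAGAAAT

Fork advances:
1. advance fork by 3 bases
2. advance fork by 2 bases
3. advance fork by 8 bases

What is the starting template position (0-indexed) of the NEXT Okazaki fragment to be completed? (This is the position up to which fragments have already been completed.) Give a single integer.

Answer: 10

Derivation:
Step 1: advance 3 -> fork_pos = 0 + 3 = 3. Next multiple of 5 is 5 (not reached); still 0 fragment(s).
Step 2: advance 2 -> fork_pos = 3 + 2 = 5. Reached multiple(s) of 5: 5 -> fragment 1 completed (1 total).
Step 3: advance 8 -> fork_pos = 5 + 8 = 13. Reached multiple(s) of 5: 10 -> fragment 2 completed (2 total).
2 fragment(s) completed, covering template[0:10] (2 x 5 = 10). The next fragment, fragment 3, covers template[10:15], so it starts at position 10.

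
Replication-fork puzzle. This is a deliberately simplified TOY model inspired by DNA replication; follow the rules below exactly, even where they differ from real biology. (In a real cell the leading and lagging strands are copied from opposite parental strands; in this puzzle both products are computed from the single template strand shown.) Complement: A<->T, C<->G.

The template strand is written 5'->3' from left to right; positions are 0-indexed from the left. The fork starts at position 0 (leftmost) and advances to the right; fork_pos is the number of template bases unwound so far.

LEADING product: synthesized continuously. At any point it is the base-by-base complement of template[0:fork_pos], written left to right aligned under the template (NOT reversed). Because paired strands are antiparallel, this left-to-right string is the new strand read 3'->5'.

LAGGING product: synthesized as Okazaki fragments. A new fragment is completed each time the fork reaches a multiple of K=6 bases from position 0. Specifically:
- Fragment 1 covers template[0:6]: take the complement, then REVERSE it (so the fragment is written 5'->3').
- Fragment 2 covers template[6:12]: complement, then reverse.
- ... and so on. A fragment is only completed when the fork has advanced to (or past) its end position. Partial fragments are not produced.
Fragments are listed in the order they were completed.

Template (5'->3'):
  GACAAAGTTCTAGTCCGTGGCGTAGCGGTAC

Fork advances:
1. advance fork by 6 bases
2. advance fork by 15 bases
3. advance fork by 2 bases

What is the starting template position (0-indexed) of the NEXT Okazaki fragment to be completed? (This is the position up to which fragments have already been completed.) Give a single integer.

Answer: 18

Derivation:
Step 1: advance 6 -> fork_pos = 0 + 6 = 6. Reached multiple(s) of 6: 6 -> fragment 1 completed (1 total).
Step 2: advance 15 -> fork_pos = 6 + 15 = 21. Reached multiple(s) of 6: 12, 18 -> fragments 2-3 completed (3 total).
Step 3: advance 2 -> fork_pos = 21 + 2 = 23. Next multiple of 6 is 24 (not reached); still 3 fragment(s).
3 fragment(s) completed, covering template[0:18] (3 x 6 = 18). The next fragment, fragment 4, covers template[18:24], so it starts at position 18.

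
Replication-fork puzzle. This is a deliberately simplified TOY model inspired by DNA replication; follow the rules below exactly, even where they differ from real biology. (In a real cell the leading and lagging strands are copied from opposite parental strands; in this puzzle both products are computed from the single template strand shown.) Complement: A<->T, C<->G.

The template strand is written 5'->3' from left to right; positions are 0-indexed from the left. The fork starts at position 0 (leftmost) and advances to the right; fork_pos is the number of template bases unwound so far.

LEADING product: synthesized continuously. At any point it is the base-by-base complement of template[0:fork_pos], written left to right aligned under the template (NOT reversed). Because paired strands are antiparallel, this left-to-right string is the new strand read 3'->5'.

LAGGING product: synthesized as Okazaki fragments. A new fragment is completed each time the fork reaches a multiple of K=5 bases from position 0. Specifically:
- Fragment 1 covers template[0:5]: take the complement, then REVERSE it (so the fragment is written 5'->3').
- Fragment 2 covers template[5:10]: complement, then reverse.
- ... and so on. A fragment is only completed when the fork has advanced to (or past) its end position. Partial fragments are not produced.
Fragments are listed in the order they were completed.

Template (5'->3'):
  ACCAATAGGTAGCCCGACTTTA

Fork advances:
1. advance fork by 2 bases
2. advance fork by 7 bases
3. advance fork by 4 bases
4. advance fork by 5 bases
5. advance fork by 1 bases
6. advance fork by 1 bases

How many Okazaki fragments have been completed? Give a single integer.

Answer: 4

Derivation:
Step 1: advance 2 -> fork_pos = 0 + 2 = 2. Next multiple of 5 is 5 (not reached); still 0 fragment(s).
Step 2: advance 7 -> fork_pos = 2 + 7 = 9. Reached multiple(s) of 5: 5 -> fragment 1 completed (1 total).
Step 3: advance 4 -> fork_pos = 9 + 4 = 13. Reached multiple(s) of 5: 10 -> fragment 2 completed (2 total).
Step 4: advance 5 -> fork_pos = 13 + 5 = 18. Reached multiple(s) of 5: 15 -> fragment 3 completed (3 total).
Step 5: advance 1 -> fork_pos = 18 + 1 = 19. Next multiple of 5 is 20 (not reached); still 3 fragment(s).
Step 6: advance 1 -> fork_pos = 19 + 1 = 20. Reached multiple(s) of 5: 20 -> fragment 4 completed (4 total).
Check: final fork_pos = 20; the multiples of 5 that are <= 20 are 5..20 -> 20 // 5 = 4 completed fragment(s).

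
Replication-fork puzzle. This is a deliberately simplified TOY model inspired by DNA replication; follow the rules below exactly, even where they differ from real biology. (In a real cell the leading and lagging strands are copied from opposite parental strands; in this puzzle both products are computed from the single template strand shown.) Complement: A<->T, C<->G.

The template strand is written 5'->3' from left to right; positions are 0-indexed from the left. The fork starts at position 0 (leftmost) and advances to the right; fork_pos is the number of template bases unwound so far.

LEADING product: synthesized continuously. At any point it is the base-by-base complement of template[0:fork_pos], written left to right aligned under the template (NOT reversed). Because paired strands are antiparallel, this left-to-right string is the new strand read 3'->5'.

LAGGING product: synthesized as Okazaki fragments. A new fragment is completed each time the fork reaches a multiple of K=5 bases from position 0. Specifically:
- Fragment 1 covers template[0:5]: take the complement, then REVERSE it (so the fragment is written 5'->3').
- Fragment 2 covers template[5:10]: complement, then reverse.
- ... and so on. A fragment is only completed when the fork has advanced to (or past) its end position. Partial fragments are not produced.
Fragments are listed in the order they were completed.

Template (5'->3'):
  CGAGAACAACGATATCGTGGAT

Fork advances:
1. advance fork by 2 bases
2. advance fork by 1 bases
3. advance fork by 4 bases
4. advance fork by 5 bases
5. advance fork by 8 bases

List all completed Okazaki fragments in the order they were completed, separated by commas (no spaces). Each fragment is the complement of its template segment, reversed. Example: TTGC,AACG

Step 1: advance 2 -> fork_pos = 0 + 2 = 2. Next multiple of 5 is 5 (not reached); still 0 fragment(s).
Step 2: advance 1 -> fork_pos = 2 + 1 = 3. Next multiple of 5 is 5 (not reached); still 0 fragment(s).
Step 3: advance 4 -> fork_pos = 3 + 4 = 7. Reached multiple(s) of 5: 5 -> fragment 1 completed (1 total).
Step 4: advance 5 -> fork_pos = 7 + 5 = 12. Reached multiple(s) of 5: 10 -> fragment 2 completed (2 total).
Step 5: advance 8 -> fork_pos = 12 + 8 = 20. Reached multiple(s) of 5: 15, 20 -> fragments 3-4 completed (4 total).
Final fork_pos = 20, so 4 fragment(s) are complete. Build each: template segment -> complement -> reverse.
Fragment 1: template[0:5] = CGAGA -> complement GCTCT -> reversed TCTCG
Fragment 2: template[5:10] = ACAAC -> complement TGTTG -> reversed GTTGT
Fragment 3: template[10:15] = GATAT -> complement CTATA -> reversed ATATC
Fragment 4: template[15:20] = CGTGG -> complement GCACC -> reversed CCACG

Answer: TCTCG,GTTGT,ATATC,CCACG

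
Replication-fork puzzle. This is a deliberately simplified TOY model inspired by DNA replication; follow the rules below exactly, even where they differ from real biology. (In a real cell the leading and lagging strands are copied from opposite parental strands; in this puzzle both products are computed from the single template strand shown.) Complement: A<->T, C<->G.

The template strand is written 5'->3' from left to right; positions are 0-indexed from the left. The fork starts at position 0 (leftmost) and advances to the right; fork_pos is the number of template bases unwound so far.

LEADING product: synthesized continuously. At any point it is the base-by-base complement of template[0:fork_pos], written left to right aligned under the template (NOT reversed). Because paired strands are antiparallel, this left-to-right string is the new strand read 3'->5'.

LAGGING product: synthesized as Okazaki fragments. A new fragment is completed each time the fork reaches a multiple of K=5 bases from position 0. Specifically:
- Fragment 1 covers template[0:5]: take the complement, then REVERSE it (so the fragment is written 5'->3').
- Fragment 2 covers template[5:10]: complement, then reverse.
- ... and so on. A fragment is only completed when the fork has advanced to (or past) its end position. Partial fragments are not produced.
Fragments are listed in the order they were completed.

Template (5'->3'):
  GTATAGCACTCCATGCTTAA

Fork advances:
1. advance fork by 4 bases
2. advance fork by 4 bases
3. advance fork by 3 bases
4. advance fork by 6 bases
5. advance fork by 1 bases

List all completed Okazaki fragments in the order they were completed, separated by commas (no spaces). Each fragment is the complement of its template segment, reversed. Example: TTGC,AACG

Answer: TATAC,AGTGC,CATGG

Derivation:
Step 1: advance 4 -> fork_pos = 0 + 4 = 4. Next multiple of 5 is 5 (not reached); still 0 fragment(s).
Step 2: advance 4 -> fork_pos = 4 + 4 = 8. Reached multiple(s) of 5: 5 -> fragment 1 completed (1 total).
Step 3: advance 3 -> fork_pos = 8 + 3 = 11. Reached multiple(s) of 5: 10 -> fragment 2 completed (2 total).
Step 4: advance 6 -> fork_pos = 11 + 6 = 17. Reached multiple(s) of 5: 15 -> fragment 3 completed (3 total).
Step 5: advance 1 -> fork_pos = 17 + 1 = 18. Next multiple of 5 is 20 (not reached); still 3 fragment(s).
Final fork_pos = 18, so 3 fragment(s) are complete. Build each: template segment -> complement -> reverse.
Fragment 1: template[0:5] = GTATA -> complement CATAT -> reversed TATAC
Fragment 2: template[5:10] = GCACT -> complement CGTGA -> reversed AGTGC
Fragment 3: template[10:15] = CCATG -> complement GGTAC -> reversed CATGG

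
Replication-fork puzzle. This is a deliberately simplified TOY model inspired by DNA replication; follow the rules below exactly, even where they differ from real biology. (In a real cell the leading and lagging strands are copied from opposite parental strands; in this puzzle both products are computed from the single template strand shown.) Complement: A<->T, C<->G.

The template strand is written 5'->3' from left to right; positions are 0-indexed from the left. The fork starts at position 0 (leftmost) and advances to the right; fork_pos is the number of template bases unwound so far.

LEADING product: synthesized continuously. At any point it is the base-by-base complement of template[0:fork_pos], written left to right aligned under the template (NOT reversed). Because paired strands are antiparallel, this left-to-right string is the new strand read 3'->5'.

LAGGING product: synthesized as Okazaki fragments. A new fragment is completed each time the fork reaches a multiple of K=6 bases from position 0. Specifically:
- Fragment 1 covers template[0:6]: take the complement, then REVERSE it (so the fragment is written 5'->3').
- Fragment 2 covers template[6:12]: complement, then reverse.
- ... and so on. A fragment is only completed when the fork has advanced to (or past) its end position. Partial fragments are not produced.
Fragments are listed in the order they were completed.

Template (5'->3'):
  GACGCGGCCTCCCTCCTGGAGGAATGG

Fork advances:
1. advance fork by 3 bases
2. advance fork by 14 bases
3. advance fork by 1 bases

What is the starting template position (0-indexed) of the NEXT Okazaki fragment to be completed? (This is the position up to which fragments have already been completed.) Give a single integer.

Step 1: advance 3 -> fork_pos = 0 + 3 = 3. Next multiple of 6 is 6 (not reached); still 0 fragment(s).
Step 2: advance 14 -> fork_pos = 3 + 14 = 17. Reached multiple(s) of 6: 6, 12 -> fragments 1-2 completed (2 total).
Step 3: advance 1 -> fork_pos = 17 + 1 = 18. Reached multiple(s) of 6: 18 -> fragment 3 completed (3 total).
3 fragment(s) completed, covering template[0:18] (3 x 6 = 18). The next fragment, fragment 4, covers template[18:24], so it starts at position 18.

Answer: 18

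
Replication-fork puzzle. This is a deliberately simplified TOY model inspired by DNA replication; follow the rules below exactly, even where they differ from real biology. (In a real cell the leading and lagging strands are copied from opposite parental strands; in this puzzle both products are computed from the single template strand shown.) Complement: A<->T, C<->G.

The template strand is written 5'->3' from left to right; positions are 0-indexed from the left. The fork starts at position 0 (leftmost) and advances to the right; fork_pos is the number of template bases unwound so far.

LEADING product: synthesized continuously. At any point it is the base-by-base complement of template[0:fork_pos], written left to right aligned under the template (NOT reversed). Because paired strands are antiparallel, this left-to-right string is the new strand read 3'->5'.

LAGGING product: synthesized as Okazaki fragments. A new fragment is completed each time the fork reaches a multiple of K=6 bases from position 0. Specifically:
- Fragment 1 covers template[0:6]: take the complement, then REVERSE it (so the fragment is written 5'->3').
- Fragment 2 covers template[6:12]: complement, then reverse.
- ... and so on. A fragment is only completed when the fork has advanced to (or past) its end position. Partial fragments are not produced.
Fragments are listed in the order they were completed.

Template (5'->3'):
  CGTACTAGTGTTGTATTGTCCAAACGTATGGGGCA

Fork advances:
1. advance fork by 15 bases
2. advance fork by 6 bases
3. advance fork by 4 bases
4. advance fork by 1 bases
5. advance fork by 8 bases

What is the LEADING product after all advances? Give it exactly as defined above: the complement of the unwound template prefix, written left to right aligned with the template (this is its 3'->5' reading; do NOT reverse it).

Step 1: advance 15 -> fork_pos = 0 + 15 = 15.
Step 2: advance 6 -> fork_pos = 15 + 6 = 21.
Step 3: advance 4 -> fork_pos = 21 + 4 = 25.
Step 4: advance 1 -> fork_pos = 25 + 1 = 26.
Step 5: advance 8 -> fork_pos = 26 + 8 = 34.
Unwound prefix: template[0:34] = CGTACTAGTGTTGTATTGTCCAAACGTATGGGGC
Complement it base by base (A<->T, C<->G), keeping left-to-right order:
  [0:5] CGTAC -> GCATG
  [5:10] TAGTG -> ATCAC
  [10:15] TTGTA -> AACAT
  [15:20] TTGTC -> AACAG
  [20:25] CAAAC -> GTTTG
  [25:30] GTATG -> CATAC
  [30:34] GGGC -> CCCG
Concatenate: GCATGATCACAACATAACAGGTTTGCATACCCCG (length 34; written aligned with the template, i.e. 3'->5').

Answer: GCATGATCACAACATAACAGGTTTGCATACCCCG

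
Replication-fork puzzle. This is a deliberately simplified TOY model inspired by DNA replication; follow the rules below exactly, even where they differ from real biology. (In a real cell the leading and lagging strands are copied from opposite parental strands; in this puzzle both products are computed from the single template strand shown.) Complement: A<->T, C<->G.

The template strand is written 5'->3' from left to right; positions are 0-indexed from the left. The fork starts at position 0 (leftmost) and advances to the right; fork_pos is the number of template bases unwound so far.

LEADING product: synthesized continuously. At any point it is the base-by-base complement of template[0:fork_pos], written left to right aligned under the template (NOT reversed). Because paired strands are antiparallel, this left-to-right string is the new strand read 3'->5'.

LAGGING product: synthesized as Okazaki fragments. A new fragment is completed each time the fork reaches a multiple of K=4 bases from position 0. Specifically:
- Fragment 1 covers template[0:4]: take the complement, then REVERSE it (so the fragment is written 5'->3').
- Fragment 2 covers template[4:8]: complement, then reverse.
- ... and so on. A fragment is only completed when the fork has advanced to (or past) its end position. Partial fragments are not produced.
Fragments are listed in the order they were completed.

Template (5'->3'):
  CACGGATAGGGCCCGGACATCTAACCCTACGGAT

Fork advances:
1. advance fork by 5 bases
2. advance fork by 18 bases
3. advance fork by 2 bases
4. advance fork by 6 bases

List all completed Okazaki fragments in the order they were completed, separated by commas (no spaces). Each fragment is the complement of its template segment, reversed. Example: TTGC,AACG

Step 1: advance 5 -> fork_pos = 0 + 5 = 5. Reached multiple(s) of 4: 4 -> fragment 1 completed (1 total).
Step 2: advance 18 -> fork_pos = 5 + 18 = 23. Reached multiple(s) of 4: 8, 12, 16, 20 -> fragments 2-5 completed (5 total).
Step 3: advance 2 -> fork_pos = 23 + 2 = 25. Reached multiple(s) of 4: 24 -> fragment 6 completed (6 total).
Step 4: advance 6 -> fork_pos = 25 + 6 = 31. Reached multiple(s) of 4: 28 -> fragment 7 completed (7 total).
Final fork_pos = 31, so 7 fragment(s) are complete. Build each: template segment -> complement -> reverse.
Fragment 1: template[0:4] = CACG -> complement GTGC -> reversed CGTG
Fragment 2: template[4:8] = GATA -> complement CTAT -> reversed TATC
Fragment 3: template[8:12] = GGGC -> complement CCCG -> reversed GCCC
Fragment 4: template[12:16] = CCGG -> complement GGCC -> reversed CCGG
Fragment 5: template[16:20] = ACAT -> complement TGTA -> reversed ATGT
Fragment 6: template[20:24] = CTAA -> complement GATT -> reversed TTAG
Fragment 7: template[24:28] = CCCT -> complement GGGA -> reversed AGGG

Answer: CGTG,TATC,GCCC,CCGG,ATGT,TTAG,AGGG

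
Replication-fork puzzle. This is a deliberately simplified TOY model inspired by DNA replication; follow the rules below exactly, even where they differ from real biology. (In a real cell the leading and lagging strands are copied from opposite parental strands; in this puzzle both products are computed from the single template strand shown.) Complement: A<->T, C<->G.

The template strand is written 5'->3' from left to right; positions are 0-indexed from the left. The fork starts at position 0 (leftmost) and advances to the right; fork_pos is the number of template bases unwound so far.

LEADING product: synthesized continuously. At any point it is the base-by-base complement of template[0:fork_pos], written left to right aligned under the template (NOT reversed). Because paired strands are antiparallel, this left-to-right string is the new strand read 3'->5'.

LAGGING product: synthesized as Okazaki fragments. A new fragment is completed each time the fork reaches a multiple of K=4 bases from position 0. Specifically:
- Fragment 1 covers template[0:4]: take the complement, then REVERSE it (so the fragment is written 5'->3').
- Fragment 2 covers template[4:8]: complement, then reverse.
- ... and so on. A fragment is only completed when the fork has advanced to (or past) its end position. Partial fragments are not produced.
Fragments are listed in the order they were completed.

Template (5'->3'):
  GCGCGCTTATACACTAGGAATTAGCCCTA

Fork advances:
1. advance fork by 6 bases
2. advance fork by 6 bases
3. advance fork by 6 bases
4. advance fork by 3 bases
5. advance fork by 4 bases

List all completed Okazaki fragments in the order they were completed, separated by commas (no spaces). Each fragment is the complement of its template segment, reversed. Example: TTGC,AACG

Step 1: advance 6 -> fork_pos = 0 + 6 = 6. Reached multiple(s) of 4: 4 -> fragment 1 completed (1 total).
Step 2: advance 6 -> fork_pos = 6 + 6 = 12. Reached multiple(s) of 4: 8, 12 -> fragments 2-3 completed (3 total).
Step 3: advance 6 -> fork_pos = 12 + 6 = 18. Reached multiple(s) of 4: 16 -> fragment 4 completed (4 total).
Step 4: advance 3 -> fork_pos = 18 + 3 = 21. Reached multiple(s) of 4: 20 -> fragment 5 completed (5 total).
Step 5: advance 4 -> fork_pos = 21 + 4 = 25. Reached multiple(s) of 4: 24 -> fragment 6 completed (6 total).
Final fork_pos = 25, so 6 fragment(s) are complete. Build each: template segment -> complement -> reverse.
Fragment 1: template[0:4] = GCGC -> complement CGCG -> reversed GCGC
Fragment 2: template[4:8] = GCTT -> complement CGAA -> reversed AAGC
Fragment 3: template[8:12] = ATAC -> complement TATG -> reversed GTAT
Fragment 4: template[12:16] = ACTA -> complement TGAT -> reversed TAGT
Fragment 5: template[16:20] = GGAA -> complement CCTT -> reversed TTCC
Fragment 6: template[20:24] = TTAG -> complement AATC -> reversed CTAA

Answer: GCGC,AAGC,GTAT,TAGT,TTCC,CTAA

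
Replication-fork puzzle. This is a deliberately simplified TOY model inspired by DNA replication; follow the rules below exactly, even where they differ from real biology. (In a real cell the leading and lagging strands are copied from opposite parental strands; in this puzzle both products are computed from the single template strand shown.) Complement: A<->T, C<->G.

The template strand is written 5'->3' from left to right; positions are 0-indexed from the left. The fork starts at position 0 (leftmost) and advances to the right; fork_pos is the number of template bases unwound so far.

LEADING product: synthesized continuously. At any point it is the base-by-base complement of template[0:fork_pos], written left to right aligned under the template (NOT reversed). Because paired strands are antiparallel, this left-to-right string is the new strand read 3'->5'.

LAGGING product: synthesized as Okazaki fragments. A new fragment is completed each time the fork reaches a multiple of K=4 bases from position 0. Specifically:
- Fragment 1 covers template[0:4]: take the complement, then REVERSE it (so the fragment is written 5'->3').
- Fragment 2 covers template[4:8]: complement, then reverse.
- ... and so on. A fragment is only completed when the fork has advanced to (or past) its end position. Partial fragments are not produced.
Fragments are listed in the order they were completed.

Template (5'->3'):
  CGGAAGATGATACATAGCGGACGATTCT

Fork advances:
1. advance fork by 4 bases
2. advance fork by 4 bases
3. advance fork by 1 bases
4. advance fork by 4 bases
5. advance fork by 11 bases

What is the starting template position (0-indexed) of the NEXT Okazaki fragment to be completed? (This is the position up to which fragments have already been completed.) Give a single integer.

Step 1: advance 4 -> fork_pos = 0 + 4 = 4. Reached multiple(s) of 4: 4 -> fragment 1 completed (1 total).
Step 2: advance 4 -> fork_pos = 4 + 4 = 8. Reached multiple(s) of 4: 8 -> fragment 2 completed (2 total).
Step 3: advance 1 -> fork_pos = 8 + 1 = 9. Next multiple of 4 is 12 (not reached); still 2 fragment(s).
Step 4: advance 4 -> fork_pos = 9 + 4 = 13. Reached multiple(s) of 4: 12 -> fragment 3 completed (3 total).
Step 5: advance 11 -> fork_pos = 13 + 11 = 24. Reached multiple(s) of 4: 16, 20, 24 -> fragments 4-6 completed (6 total).
6 fragment(s) completed, covering template[0:24] (6 x 4 = 24). The next fragment, fragment 7, covers template[24:28], so it starts at position 24.

Answer: 24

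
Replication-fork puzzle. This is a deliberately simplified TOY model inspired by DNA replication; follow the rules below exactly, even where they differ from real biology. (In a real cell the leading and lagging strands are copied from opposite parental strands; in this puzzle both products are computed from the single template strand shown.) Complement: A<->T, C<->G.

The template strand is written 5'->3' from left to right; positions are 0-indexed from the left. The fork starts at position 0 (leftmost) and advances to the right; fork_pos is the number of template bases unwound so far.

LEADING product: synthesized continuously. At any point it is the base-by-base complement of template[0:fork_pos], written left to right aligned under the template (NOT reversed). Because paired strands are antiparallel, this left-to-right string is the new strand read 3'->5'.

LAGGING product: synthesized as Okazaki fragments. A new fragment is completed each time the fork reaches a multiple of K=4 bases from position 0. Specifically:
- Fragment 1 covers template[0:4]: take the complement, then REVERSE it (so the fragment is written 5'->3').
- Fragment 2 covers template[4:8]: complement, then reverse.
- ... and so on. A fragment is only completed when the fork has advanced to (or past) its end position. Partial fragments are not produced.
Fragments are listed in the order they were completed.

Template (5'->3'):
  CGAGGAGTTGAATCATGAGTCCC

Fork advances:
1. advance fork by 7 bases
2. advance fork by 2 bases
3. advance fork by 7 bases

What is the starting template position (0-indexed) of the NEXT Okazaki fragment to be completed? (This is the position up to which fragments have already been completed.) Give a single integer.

Step 1: advance 7 -> fork_pos = 0 + 7 = 7. Reached multiple(s) of 4: 4 -> fragment 1 completed (1 total).
Step 2: advance 2 -> fork_pos = 7 + 2 = 9. Reached multiple(s) of 4: 8 -> fragment 2 completed (2 total).
Step 3: advance 7 -> fork_pos = 9 + 7 = 16. Reached multiple(s) of 4: 12, 16 -> fragments 3-4 completed (4 total).
4 fragment(s) completed, covering template[0:16] (4 x 4 = 16). The next fragment, fragment 5, covers template[16:20], so it starts at position 16.

Answer: 16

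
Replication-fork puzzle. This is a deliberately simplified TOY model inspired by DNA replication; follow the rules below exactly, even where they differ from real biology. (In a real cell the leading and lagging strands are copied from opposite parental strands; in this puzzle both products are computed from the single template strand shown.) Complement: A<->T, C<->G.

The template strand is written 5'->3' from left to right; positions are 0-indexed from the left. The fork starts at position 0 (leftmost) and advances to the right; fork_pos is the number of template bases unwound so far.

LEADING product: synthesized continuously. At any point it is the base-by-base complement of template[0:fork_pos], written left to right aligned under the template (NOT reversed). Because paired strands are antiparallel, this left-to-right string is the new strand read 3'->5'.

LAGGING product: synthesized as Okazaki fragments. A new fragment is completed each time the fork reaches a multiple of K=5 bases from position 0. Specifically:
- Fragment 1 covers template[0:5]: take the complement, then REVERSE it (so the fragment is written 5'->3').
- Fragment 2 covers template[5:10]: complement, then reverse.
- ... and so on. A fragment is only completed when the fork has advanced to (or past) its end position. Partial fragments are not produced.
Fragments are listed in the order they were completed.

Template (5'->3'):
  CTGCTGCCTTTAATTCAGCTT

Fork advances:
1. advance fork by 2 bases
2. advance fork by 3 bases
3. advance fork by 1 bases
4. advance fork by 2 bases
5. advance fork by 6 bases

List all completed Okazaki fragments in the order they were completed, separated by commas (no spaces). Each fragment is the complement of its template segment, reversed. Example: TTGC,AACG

Step 1: advance 2 -> fork_pos = 0 + 2 = 2. Next multiple of 5 is 5 (not reached); still 0 fragment(s).
Step 2: advance 3 -> fork_pos = 2 + 3 = 5. Reached multiple(s) of 5: 5 -> fragment 1 completed (1 total).
Step 3: advance 1 -> fork_pos = 5 + 1 = 6. Next multiple of 5 is 10 (not reached); still 1 fragment(s).
Step 4: advance 2 -> fork_pos = 6 + 2 = 8. Next multiple of 5 is 10 (not reached); still 1 fragment(s).
Step 5: advance 6 -> fork_pos = 8 + 6 = 14. Reached multiple(s) of 5: 10 -> fragment 2 completed (2 total).
Final fork_pos = 14, so 2 fragment(s) are complete. Build each: template segment -> complement -> reverse.
Fragment 1: template[0:5] = CTGCT -> complement GACGA -> reversed AGCAG
Fragment 2: template[5:10] = GCCTT -> complement CGGAA -> reversed AAGGC

Answer: AGCAG,AAGGC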